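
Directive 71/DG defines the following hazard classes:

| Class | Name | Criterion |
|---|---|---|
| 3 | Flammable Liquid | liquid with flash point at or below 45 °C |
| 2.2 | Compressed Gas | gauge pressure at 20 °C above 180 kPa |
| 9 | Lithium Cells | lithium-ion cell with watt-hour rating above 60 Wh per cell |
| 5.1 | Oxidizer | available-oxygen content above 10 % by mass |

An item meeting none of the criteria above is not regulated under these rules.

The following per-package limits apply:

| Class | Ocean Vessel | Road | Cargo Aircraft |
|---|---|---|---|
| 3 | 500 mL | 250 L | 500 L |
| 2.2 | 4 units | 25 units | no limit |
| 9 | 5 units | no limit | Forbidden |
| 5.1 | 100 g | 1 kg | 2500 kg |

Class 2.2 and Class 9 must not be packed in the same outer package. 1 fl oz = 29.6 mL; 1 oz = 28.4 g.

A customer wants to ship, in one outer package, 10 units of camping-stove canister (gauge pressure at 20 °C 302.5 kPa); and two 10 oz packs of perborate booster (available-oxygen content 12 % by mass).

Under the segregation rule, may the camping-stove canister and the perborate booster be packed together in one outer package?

With gauge pressure at 20 °C 302.5 kPa (> 180 kPa), the camping-stove canister falls in Class 2.2.
With available-oxygen content 12 % by mass (> 10 % by mass), the perborate booster falls in Class 5.1.
No segregation rule bars Class 2.2 with Class 5.1.

Yes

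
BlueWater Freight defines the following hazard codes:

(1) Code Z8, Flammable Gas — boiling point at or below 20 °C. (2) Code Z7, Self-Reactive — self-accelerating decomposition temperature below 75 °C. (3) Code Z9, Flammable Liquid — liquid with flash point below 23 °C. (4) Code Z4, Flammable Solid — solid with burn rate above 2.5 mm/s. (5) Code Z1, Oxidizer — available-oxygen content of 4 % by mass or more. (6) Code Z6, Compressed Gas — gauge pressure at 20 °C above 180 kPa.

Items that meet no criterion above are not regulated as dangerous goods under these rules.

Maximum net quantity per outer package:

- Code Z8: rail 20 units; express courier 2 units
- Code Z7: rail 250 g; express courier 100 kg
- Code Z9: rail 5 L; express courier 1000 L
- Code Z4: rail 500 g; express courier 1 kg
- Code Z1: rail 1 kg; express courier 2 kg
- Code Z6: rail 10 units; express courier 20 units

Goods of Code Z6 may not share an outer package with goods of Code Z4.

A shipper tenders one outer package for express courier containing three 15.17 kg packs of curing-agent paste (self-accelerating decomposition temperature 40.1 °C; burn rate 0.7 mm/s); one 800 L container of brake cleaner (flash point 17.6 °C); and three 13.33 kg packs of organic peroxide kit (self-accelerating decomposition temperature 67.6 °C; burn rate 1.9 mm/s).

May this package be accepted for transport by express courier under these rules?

Yes

With self-accelerating decomposition temperature 40.1 °C (< 75 °C), the curing-agent paste falls in Code Z7.
The brake cleaner has flash point 17.6 °C, which is < 23 °C, so it is Code Z9 (Flammable Liquid).
Organic peroxide kit: self-accelerating decomposition temperature 67.6 °C < 75 °C → Code Z7 (Self-Reactive).
Total Code Z7: (three 15.17 kg packs = 45.51 kg) + (three 13.33 kg packs = 39.99 kg) = 85.5 kg.
85.5 kg ≤ 100 kg (express courier limit, Code Z7) — within limit.
Code Z9 quantity: 800 L.
800 L is within the express courier limit of 1000 L for Code Z9.
The segregation rule (Code Z6 with Code Z4) does not apply to Code Z7 with Code Z9.
Every hazard code is within its express courier limit and no segregation rule is violated.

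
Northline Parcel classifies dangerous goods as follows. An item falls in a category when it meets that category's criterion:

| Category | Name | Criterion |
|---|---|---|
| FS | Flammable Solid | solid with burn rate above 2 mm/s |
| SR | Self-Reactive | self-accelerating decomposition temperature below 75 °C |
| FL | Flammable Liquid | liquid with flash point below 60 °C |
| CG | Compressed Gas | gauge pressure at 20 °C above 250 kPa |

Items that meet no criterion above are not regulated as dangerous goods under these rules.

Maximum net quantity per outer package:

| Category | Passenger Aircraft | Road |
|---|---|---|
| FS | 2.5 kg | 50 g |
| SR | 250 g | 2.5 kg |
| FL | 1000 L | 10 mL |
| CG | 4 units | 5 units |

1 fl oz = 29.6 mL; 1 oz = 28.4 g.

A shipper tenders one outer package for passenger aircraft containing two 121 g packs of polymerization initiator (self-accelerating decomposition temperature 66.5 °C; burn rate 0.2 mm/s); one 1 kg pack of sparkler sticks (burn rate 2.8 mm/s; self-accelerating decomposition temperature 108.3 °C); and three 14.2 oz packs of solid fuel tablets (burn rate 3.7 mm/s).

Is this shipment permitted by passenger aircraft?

Yes

Self-accelerating decomposition temperature 66.5 °C meets the Category SR criterion (Self-Reactive), so the polymerization initiator is Category SR.
The sparkler sticks have burn rate 2.8 mm/s, which is > 2 mm/s, so they are Category FS (Flammable Solid).
Solid fuel tablets: burn rate 3.7 mm/s > 2 mm/s → Category FS (Flammable Solid).
Category FS net quantity: 1 kg + (three 14.2 oz packs = 1209.84 g) = 2209.84 g.
2209.84 g ≤ 2.5 kg (passenger aircraft limit, Category FS) — within limit.
Category SR quantity: two 121 g packs = 242 g.
242 g is within the passenger aircraft limit of 250 g for Category SR.
Every hazard category is within its passenger aircraft limit and no segregation rule is violated.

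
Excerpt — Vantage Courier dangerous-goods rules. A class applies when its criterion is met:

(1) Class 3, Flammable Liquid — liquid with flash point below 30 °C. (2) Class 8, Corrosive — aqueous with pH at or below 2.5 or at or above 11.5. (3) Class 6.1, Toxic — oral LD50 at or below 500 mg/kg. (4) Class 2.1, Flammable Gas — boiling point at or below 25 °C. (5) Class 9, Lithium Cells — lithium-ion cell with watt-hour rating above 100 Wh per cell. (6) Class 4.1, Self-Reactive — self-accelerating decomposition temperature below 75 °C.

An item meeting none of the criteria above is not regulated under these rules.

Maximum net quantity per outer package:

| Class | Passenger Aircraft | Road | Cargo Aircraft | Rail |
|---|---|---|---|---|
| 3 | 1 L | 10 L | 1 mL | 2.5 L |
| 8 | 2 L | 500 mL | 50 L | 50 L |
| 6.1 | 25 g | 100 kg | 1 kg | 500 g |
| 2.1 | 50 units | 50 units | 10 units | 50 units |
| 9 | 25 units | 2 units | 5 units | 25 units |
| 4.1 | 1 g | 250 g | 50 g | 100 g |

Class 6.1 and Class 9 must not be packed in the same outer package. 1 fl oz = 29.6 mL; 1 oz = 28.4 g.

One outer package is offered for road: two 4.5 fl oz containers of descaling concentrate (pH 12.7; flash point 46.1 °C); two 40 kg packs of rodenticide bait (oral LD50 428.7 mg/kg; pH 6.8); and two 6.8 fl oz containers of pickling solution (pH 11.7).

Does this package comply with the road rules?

No

Descaling concentrate: pH 12.7 ≥ 11.5 → Class 8 (Corrosive).
With oral LD50 428.7 mg/kg (≤ 500 mg/kg), the rodenticide bait falls in Class 6.1.
pH 11.7 meets the Class 8 criterion (Corrosive), so the pickling solution is Class 8.
Total Class 8: (two 4.5 fl oz containers = 266.4 mL) + (two 6.8 fl oz containers = 402.56 mL) = 668.96 mL.
668.96 mL exceeds the road limit of 500 mL for Class 8.
Class 6.1 quantity: two 40 kg packs = 80 kg.
That is within the Class 6.1 road limit of 100 kg.
The segregation rule (Class 6.1 with Class 9) does not apply to Class 8 with Class 6.1.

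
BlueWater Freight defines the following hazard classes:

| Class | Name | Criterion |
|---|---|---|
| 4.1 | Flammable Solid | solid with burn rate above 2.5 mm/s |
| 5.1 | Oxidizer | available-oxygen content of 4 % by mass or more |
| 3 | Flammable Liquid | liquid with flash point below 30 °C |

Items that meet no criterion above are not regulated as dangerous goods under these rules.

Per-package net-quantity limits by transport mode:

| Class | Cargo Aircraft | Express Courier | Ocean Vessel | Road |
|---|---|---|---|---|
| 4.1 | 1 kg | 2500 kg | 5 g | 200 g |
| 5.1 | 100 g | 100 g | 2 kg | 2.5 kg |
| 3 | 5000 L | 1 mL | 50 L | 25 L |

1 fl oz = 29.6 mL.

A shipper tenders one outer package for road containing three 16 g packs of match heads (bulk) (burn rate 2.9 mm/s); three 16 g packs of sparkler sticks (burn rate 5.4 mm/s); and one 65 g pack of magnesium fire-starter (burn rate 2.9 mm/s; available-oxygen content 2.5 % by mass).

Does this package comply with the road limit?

With burn rate 2.9 mm/s (> 2.5 mm/s), the match heads (bulk) fall in Class 4.1.
Sparkler sticks: burn rate 5.4 mm/s > 2.5 mm/s → Class 4.1 (Flammable Solid).
Burn rate 2.9 mm/s meets the Class 4.1 criterion (Flammable Solid), so the magnesium fire-starter is Class 4.1.
Class 4.1 net quantity: (three 16 g packs = 48 g) + (three 16 g packs = 48 g) + 65 g = 161 g.
161 g is within the road limit of 200 g for Class 4.1.

Yes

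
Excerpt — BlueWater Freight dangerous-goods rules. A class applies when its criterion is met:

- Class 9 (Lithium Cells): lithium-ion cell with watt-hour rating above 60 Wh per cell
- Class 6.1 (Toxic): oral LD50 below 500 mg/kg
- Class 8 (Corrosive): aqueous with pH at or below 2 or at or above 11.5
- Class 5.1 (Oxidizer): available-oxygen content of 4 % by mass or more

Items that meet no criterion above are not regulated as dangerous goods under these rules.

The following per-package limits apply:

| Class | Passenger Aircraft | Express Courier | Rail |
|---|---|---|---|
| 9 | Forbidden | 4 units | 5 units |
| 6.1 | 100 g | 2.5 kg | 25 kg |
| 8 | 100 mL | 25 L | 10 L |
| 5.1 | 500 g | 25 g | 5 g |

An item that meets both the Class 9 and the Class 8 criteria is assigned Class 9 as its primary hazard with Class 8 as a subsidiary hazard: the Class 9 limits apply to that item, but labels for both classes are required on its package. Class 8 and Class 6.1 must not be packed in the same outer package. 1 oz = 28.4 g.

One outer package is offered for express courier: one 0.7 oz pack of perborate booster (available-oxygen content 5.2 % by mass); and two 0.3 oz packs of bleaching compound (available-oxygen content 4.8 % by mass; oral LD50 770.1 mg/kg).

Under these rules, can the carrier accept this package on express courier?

No

Perborate booster: available-oxygen content 5.2 % by mass ≥ 4 % by mass → Class 5.1 (Oxidizer).
With available-oxygen content 4.8 % by mass (≥ 4 % by mass), the bleaching compound falls in Class 5.1.
Class 5.1 net quantity: (one 0.7 oz pack = 19.88 g) + (two 0.3 oz packs = 17.04 g) = 36.92 g.
36.92 g exceeds the express courier limit of 25 g for Class 5.1.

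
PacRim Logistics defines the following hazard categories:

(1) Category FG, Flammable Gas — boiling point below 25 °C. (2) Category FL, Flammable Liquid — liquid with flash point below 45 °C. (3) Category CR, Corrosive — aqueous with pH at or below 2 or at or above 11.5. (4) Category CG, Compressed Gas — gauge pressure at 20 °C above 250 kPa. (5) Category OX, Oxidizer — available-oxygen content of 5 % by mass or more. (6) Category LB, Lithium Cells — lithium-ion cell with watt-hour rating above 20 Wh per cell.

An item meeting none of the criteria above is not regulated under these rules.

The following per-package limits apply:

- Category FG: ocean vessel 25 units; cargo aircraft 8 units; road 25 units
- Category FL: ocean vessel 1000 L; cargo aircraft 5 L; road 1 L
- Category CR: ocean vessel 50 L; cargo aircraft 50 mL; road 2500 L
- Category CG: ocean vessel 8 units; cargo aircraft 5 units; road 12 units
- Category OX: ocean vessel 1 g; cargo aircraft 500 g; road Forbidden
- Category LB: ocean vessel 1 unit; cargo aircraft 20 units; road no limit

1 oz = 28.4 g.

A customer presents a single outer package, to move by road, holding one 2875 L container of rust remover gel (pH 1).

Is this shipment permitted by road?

No

Rust remover gel: pH 1 ≤ 2 → Category CR (Corrosive).
Category CR quantity: 2875 L.
2875 L exceeds the road limit of 2500 L for Category CR.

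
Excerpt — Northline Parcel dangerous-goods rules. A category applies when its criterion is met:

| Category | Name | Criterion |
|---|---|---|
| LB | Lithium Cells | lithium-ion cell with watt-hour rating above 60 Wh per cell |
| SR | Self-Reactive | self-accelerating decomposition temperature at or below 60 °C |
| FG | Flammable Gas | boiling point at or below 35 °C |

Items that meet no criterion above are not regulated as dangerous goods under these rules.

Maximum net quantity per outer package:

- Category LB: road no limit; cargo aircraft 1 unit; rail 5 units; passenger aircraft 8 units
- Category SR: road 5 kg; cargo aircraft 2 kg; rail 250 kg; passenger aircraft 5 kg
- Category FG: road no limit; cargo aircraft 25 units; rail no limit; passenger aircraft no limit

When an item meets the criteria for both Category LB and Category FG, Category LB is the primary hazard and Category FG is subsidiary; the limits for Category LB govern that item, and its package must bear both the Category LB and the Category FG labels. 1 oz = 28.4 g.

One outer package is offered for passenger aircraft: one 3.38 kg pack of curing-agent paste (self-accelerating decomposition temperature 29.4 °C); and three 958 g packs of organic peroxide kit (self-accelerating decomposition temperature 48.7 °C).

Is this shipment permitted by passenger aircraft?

Curing-agent paste: self-accelerating decomposition temperature 29.4 °C ≤ 60 °C → Category SR (Self-Reactive).
Self-accelerating decomposition temperature 48.7 °C meets the Category SR criterion (Self-Reactive), so the organic peroxide kit is Category SR.
Category SR net quantity: 3.38 kg + (three 958 g packs = 2.874 kg) = 6.254 kg.
6.254 kg > 5 kg (passenger aircraft limit, Category SR) — over the limit.

No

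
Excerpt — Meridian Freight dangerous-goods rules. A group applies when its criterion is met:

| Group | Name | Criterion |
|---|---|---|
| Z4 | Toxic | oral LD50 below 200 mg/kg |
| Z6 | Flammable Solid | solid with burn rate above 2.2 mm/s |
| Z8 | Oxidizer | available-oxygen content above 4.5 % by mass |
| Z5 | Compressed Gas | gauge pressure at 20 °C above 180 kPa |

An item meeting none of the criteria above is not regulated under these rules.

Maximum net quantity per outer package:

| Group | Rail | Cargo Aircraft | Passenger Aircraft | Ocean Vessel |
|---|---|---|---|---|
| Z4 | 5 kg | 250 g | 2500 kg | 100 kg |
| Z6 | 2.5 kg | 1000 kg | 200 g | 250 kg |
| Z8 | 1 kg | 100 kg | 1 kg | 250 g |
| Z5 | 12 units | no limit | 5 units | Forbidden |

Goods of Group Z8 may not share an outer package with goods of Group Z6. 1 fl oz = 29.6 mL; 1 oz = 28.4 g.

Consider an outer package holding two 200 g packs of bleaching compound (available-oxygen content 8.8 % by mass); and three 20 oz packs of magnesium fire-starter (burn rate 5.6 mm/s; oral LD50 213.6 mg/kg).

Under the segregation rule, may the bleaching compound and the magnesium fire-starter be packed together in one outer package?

No

Bleaching compound: available-oxygen content 8.8 % by mass > 4.5 % by mass → Group Z8 (Oxidizer).
Magnesium fire-starter: burn rate 5.6 mm/s > 2.2 mm/s → Group Z6 (Flammable Solid).
Group Z8 and Group Z6 may not share an outer package.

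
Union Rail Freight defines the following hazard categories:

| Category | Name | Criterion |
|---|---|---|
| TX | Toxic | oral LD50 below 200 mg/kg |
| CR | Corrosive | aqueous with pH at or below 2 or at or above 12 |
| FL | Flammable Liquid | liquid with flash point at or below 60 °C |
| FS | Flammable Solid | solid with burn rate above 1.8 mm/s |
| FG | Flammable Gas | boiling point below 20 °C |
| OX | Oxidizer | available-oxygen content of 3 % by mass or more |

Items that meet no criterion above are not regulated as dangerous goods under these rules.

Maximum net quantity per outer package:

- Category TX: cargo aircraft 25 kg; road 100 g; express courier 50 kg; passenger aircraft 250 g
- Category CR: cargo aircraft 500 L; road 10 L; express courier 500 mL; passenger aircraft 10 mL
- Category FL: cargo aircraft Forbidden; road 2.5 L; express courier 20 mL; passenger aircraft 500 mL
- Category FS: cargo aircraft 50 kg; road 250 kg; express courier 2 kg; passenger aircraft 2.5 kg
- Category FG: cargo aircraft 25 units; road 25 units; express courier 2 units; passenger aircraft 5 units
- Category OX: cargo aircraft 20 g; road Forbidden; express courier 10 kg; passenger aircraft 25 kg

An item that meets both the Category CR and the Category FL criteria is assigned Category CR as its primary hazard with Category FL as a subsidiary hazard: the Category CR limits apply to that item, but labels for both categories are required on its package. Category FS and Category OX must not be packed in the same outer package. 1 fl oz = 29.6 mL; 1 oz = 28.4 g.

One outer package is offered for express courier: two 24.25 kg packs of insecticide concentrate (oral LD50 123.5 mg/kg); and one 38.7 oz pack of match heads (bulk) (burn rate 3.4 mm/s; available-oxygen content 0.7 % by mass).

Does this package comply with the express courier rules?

The insecticide concentrate has oral LD50 123.5 mg/kg, which is < 200 mg/kg, so it is Category TX (Toxic).
With burn rate 3.4 mm/s (> 1.8 mm/s), the match heads (bulk) fall in Category FS.
Category FS quantity: one 38.7 oz pack = 1099.08 g.
1099.08 g is within the express courier limit of 2 kg for Category FS.
Category TX quantity: two 24.25 kg packs = 48.5 kg.
48.5 kg ≤ 50 kg (express courier limit, Category TX) — within limit.
The segregation rule (Category FS with Category OX) does not apply to Category FS with Category TX.
Every hazard category is within its express courier limit and no segregation rule is violated.

Yes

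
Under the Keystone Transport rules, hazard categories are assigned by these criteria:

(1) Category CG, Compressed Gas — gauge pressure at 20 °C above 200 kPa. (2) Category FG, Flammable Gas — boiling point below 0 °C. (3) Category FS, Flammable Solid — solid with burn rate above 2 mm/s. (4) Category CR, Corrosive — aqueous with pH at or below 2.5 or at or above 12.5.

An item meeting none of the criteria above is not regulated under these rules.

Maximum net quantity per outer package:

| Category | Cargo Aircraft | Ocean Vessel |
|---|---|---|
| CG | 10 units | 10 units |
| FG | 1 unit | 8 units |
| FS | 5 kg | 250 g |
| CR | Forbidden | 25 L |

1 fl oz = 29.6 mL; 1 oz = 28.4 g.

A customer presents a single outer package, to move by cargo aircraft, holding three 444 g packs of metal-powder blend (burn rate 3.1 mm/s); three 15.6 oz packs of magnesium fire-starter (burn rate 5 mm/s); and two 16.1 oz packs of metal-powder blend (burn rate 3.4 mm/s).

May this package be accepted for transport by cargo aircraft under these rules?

The metal-powder blend has burn rate 3.1 mm/s, which is > 2 mm/s, so it is Category FS (Flammable Solid).
With burn rate 5 mm/s (> 2 mm/s), the magnesium fire-starter falls in Category FS.
With burn rate 3.4 mm/s (> 2 mm/s), the metal-powder blend falls in Category FS.
Category FS net quantity: (three 444 g packs = 1.332 kg) + (three 15.6 oz packs = 1329.12 g) + (two 16.1 oz packs = 914.48 g) = 3575.6 g.
3575.6 g is within the cargo aircraft limit of 5 kg for Category FS.

Yes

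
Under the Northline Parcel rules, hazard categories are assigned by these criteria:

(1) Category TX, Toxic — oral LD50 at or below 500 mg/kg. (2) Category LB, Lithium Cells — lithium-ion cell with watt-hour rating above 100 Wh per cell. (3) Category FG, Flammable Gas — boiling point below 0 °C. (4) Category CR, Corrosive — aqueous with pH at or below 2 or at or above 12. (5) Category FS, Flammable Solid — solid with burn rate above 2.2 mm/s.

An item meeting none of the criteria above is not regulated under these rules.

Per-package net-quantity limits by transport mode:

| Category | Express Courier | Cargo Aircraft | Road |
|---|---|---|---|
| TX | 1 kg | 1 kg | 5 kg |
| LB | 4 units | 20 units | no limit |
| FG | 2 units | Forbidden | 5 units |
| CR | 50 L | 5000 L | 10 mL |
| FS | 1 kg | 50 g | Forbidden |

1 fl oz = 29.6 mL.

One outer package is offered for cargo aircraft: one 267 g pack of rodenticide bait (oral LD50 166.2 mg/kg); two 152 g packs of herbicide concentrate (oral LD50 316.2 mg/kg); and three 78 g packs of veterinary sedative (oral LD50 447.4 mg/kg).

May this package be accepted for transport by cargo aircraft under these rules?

Yes

The rodenticide bait has oral LD50 166.2 mg/kg, which is ≤ 500 mg/kg, so it is Category TX (Toxic).
Oral LD50 316.2 mg/kg meets the Category TX criterion (Toxic), so the herbicide concentrate is Category TX.
Oral LD50 447.4 mg/kg meets the Category TX criterion (Toxic), so the veterinary sedative is Category TX.
Total Category TX: 267 g + (two 152 g packs = 304 g) + (three 78 g packs = 234 g) = 805 g.
805 g ≤ 1 kg (cargo aircraft limit, Category TX) — within limit.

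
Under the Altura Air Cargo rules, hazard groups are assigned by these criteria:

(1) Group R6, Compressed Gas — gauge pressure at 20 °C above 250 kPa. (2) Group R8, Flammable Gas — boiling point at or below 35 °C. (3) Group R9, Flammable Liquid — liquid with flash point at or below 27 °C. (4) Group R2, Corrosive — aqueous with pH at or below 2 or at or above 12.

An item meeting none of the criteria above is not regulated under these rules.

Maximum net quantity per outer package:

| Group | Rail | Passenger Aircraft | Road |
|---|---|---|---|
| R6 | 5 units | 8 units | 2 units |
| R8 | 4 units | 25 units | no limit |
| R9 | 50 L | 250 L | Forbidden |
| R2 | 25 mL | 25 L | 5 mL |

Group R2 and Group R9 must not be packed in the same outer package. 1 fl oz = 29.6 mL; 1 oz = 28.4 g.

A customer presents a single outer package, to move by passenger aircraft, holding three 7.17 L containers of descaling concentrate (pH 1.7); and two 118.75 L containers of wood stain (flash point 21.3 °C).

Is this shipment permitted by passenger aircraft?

With pH 1.7 (≤ 2), the descaling concentrate falls in Group R2.
The wood stain has flash point 21.3 °C, which is ≤ 27 °C, so it is Group R9 (Flammable Liquid).
Group R2 quantity: three 7.17 L containers = 21.51 L.
That is within the Group R2 passenger aircraft limit of 25 L.
Group R9 quantity: two 118.75 L containers = 237.5 L.
That is within the Group R9 passenger aircraft limit of 250 L.
Group R2 and Group R9 may not share an outer package.

No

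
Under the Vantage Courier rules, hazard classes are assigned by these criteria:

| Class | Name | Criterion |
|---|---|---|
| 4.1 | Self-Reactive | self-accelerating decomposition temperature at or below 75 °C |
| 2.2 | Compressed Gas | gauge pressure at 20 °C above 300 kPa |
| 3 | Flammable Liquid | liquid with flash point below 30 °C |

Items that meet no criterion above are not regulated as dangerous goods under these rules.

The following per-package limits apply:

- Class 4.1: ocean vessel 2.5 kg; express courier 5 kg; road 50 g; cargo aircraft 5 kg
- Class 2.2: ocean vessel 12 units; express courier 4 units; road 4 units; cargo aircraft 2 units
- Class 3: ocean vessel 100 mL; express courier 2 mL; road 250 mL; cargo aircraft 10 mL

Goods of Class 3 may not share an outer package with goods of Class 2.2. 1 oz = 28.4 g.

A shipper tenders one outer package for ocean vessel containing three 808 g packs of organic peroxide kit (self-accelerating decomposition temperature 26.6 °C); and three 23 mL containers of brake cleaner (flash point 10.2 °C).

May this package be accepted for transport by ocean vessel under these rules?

Yes

With self-accelerating decomposition temperature 26.6 °C (≤ 75 °C), the organic peroxide kit falls in Class 4.1.
The brake cleaner has flash point 10.2 °C, which is < 30 °C, so it is Class 3 (Flammable Liquid).
Class 3 quantity: three 23 mL containers = 69 mL.
69 mL is within the ocean vessel limit of 100 mL for Class 3.
Class 4.1 quantity: three 808 g packs = 2.424 kg.
2.424 kg ≤ 2.5 kg (ocean vessel limit, Class 4.1) — within limit.
The segregation rule (Class 3 with Class 2.2) does not apply to Class 3 with Class 4.1.
Every hazard class is within its ocean vessel limit and no segregation rule is violated.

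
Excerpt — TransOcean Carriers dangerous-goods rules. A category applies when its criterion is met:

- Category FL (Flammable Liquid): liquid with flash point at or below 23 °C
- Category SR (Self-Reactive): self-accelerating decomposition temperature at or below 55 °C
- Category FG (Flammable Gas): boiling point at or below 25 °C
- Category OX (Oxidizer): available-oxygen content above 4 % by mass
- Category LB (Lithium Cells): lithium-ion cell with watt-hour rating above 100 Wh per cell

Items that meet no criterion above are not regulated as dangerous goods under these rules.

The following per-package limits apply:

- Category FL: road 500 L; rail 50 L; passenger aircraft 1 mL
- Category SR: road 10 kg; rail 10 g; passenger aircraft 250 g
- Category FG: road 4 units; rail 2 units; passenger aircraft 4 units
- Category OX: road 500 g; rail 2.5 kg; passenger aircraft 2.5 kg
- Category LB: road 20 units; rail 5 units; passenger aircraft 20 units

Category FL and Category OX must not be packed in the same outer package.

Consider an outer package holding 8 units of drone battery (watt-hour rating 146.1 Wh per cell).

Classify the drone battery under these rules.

Category LB

Drone battery: watt-hour rating 146.1 Wh per cell > 100 Wh per cell → Category LB (Lithium Cells).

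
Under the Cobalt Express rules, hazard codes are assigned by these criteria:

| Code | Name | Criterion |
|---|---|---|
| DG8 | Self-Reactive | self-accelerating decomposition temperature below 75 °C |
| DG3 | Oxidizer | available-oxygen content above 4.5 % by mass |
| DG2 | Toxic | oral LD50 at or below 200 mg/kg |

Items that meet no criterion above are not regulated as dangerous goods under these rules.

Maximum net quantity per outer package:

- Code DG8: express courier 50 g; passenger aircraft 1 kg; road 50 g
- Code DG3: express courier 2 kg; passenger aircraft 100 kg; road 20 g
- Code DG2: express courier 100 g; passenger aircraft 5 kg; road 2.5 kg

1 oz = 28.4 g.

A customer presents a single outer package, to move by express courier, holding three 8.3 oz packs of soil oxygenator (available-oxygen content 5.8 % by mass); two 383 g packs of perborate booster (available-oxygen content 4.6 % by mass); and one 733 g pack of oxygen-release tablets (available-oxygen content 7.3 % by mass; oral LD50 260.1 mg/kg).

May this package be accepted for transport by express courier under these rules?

No

Soil oxygenator: available-oxygen content 5.8 % by mass > 4.5 % by mass → Code DG3 (Oxidizer).
With available-oxygen content 4.6 % by mass (> 4.5 % by mass), the perborate booster falls in Code DG3.
Oxygen-release tablets: available-oxygen content 7.3 % by mass > 4.5 % by mass → Code DG3 (Oxidizer).
Code DG3 net quantity: (three 8.3 oz packs = 707.16 g) + (two 383 g packs = 766 g) + 733 g = 2206.16 g.
2206.16 g > 2 kg (express courier limit, Code DG3) — over the limit.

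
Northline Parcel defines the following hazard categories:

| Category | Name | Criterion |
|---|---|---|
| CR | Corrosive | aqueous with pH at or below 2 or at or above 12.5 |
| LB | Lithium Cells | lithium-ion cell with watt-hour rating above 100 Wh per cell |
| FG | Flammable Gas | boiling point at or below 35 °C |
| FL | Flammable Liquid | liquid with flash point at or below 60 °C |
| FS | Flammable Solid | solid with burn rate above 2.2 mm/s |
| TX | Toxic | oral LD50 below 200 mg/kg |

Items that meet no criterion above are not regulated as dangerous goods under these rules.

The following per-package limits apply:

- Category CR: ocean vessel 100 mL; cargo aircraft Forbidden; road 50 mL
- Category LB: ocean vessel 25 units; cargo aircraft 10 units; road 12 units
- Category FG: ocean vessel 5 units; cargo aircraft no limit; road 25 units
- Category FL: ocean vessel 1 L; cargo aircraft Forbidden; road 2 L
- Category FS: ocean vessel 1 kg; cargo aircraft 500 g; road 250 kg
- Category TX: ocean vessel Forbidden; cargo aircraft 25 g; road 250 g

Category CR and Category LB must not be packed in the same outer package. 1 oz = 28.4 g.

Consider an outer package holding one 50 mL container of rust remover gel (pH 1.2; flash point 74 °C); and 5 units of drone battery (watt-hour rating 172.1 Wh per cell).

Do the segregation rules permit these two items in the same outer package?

pH 1.2 meets the Category CR criterion (Corrosive), so the rust remover gel is Category CR.
The drone battery has watt-hour rating 172.1 Wh per cell, which is > 100 Wh per cell, so it is Category LB (Lithium Cells).
Category CR and Category LB may not share an outer package.

No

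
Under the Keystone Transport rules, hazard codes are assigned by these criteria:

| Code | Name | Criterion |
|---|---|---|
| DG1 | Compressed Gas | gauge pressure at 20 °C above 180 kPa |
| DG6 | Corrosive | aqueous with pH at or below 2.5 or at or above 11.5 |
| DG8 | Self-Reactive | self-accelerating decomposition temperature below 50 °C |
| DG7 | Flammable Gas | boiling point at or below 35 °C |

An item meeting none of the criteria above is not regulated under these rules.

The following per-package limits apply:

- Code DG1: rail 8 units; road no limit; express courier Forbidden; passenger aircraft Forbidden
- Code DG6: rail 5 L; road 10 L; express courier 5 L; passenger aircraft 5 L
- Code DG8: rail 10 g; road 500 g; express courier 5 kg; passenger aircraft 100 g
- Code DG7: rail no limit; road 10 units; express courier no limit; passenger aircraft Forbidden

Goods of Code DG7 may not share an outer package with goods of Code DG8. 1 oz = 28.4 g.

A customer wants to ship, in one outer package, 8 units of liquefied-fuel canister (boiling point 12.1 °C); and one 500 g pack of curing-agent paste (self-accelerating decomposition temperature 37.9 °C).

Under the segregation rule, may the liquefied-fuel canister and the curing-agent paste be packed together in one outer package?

The liquefied-fuel canister has boiling point 12.1 °C, which is ≤ 35 °C, so it is Code DG7 (Flammable Gas).
Self-accelerating decomposition temperature 37.9 °C meets the Code DG8 criterion (Self-Reactive), so the curing-agent paste is Code DG8.
Code DG7 and Code DG8 may not share an outer package.

No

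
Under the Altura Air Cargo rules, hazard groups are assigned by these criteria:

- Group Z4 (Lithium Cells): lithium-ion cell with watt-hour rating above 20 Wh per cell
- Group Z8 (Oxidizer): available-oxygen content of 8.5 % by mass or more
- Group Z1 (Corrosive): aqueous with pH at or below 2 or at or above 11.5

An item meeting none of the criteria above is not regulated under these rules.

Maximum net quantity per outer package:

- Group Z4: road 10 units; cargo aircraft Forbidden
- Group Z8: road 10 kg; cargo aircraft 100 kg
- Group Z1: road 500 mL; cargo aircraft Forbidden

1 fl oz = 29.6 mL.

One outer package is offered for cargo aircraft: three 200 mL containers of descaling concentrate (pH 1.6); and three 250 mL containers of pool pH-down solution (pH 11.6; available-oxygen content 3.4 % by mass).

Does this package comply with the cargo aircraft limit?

With pH 1.6 (≤ 2), the descaling concentrate falls in Group Z1.
With pH 11.6 (≥ 11.5), the pool pH-down solution falls in Group Z1.
Total Group Z1: (three 200 mL containers = 600 mL) + (three 250 mL containers = 750 mL) = 1.35 L.
Group Z1 is Forbidden by cargo aircraft.

No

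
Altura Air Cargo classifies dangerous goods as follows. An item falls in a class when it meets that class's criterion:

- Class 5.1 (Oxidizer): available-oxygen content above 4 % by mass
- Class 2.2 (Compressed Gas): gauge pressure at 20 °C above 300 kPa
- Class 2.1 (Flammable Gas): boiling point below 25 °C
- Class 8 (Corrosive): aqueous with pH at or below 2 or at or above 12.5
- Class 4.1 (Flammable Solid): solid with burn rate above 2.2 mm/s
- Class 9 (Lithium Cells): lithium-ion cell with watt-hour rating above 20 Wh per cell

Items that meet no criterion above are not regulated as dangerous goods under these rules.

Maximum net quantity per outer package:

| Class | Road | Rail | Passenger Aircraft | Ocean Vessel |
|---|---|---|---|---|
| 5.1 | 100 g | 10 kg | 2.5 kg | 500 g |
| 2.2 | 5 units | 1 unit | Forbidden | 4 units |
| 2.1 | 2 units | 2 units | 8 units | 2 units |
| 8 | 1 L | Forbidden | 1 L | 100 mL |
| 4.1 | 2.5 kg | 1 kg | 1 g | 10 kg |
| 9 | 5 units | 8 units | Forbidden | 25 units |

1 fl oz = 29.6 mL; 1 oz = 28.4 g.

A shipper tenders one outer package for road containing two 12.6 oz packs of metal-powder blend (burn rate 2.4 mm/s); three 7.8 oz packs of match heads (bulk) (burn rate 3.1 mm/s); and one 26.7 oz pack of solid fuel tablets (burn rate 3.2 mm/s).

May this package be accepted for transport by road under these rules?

Yes

The metal-powder blend has burn rate 2.4 mm/s, which is > 2.2 mm/s, so it is Class 4.1 (Flammable Solid).
Match heads (bulk): burn rate 3.1 mm/s > 2.2 mm/s → Class 4.1 (Flammable Solid).
With burn rate 3.2 mm/s (> 2.2 mm/s), the solid fuel tablets fall in Class 4.1.
Class 4.1 net quantity: (two 12.6 oz packs = 715.68 g) + (three 7.8 oz packs = 664.56 g) + (one 26.7 oz pack = 758.28 g) = 2138.52 g.
2138.52 g is within the road limit of 2.5 kg for Class 4.1.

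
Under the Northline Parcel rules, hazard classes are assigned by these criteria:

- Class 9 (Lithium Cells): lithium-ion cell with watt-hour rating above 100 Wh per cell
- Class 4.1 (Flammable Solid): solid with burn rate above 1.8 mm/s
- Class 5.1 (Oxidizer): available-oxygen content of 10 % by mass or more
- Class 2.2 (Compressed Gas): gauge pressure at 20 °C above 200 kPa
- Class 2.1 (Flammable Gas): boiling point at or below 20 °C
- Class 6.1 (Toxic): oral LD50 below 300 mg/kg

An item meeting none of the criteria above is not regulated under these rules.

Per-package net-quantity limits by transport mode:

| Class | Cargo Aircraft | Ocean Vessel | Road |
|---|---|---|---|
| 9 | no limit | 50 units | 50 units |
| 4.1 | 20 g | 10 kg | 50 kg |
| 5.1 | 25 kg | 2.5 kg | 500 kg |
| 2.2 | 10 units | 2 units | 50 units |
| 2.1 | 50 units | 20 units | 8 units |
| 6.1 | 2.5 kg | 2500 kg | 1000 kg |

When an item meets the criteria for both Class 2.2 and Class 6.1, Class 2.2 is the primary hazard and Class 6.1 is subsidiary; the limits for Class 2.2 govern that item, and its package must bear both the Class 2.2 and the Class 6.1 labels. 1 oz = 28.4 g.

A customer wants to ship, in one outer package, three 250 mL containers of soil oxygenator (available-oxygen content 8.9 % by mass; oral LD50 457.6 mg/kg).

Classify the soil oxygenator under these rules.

available-oxygen content 8.9 % by mass is not above 10 % by mass, so Class 5.1 does not apply.
oral LD50 457.6 mg/kg is not below 300 mg/kg, so Class 6.1 does not apply.
No criterion is met, so the item is not regulated.

Not regulated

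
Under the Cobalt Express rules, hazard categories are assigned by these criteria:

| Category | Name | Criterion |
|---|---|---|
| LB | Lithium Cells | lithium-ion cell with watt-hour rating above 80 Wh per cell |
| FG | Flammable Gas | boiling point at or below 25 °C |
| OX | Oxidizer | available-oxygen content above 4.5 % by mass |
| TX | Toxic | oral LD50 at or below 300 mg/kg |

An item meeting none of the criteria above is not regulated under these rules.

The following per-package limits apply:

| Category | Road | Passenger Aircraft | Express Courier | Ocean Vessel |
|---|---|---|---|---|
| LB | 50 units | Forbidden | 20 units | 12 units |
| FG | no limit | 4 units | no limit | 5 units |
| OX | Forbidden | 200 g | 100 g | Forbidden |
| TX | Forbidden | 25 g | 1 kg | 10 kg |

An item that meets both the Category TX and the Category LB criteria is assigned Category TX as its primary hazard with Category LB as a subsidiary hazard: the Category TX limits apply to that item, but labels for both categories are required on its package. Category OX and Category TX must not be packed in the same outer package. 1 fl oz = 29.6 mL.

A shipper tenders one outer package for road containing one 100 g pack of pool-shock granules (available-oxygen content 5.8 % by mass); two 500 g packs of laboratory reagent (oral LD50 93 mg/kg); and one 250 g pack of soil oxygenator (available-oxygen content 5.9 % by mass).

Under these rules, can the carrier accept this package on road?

Available-oxygen content 5.8 % by mass meets the Category OX criterion (Oxidizer), so the pool-shock granules are Category OX.
With oral LD50 93 mg/kg (≤ 300 mg/kg), the laboratory reagent falls in Category TX.
The soil oxygenator has available-oxygen content 5.9 % by mass, which is > 4.5 % by mass, so it is Category OX (Oxidizer).
Total Category OX: 100 g + 250 g = 350 g.
Category OX is Forbidden by road.
Category TX quantity: two 500 g packs = 1 kg.
Category TX is Forbidden by road.
Category OX and Category TX may not share an outer package.

No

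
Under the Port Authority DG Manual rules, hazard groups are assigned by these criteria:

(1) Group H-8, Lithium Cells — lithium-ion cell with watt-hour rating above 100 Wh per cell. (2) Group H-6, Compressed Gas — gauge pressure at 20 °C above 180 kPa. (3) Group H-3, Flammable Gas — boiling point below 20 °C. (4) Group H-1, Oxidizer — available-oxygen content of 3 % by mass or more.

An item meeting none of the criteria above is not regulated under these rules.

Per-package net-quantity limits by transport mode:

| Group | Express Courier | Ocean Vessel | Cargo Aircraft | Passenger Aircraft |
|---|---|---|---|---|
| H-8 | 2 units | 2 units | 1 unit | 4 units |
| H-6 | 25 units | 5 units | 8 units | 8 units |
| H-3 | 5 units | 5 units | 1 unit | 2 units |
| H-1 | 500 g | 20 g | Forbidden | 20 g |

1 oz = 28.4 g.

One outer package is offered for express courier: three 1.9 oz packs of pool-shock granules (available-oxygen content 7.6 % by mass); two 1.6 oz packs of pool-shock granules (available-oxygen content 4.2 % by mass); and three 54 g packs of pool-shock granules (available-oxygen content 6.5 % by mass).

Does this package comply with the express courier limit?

Pool-shock granules: available-oxygen content 7.6 % by mass ≥ 3 % by mass → Group H-1 (Oxidizer).
With available-oxygen content 4.2 % by mass (≥ 3 % by mass), the pool-shock granules fall in Group H-1.
With available-oxygen content 6.5 % by mass (≥ 3 % by mass), the pool-shock granules fall in Group H-1.
Total Group H-1: (three 1.9 oz packs = 161.88 g) + (two 1.6 oz packs = 90.88 g) + (three 54 g packs = 162 g) = 414.76 g.
That is within the Group H-1 express courier limit of 500 g.

Yes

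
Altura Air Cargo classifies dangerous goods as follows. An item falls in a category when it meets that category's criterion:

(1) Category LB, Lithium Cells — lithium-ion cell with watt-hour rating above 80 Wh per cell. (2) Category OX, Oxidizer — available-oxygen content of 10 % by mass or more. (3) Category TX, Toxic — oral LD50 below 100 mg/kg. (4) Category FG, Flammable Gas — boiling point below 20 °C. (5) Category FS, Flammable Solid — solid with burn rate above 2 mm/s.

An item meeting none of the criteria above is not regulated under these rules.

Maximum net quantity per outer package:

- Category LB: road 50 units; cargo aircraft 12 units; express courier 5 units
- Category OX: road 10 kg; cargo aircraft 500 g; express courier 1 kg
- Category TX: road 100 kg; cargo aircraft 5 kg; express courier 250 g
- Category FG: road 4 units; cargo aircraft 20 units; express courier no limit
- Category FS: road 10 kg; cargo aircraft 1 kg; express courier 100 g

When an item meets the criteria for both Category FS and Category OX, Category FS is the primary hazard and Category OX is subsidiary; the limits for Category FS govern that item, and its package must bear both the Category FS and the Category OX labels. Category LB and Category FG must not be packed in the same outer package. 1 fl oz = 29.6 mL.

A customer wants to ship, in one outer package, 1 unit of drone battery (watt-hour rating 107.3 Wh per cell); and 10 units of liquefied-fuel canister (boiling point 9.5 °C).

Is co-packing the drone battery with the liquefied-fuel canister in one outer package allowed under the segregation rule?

No

The drone battery has watt-hour rating 107.3 Wh per cell, which is > 80 Wh per cell, so it is Category LB (Lithium Cells).
With boiling point 9.5 °C (< 20 °C), the liquefied-fuel canister falls in Category FG.
Category LB and Category FG may not share an outer package.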